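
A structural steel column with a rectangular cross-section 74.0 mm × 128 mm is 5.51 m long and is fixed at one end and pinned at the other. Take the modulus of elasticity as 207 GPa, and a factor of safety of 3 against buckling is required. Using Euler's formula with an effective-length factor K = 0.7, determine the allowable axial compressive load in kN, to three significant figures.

P_allow = 198 kN

Buckling occurs about the weak axis: I_min = h·b³/12 = 128×74.0³/12 = 4.322×10^6 mm⁴ (b = 74.0 mm is the smaller dimension).
Effective length L_e = KL = 0.7×5.51 m = 3857 mm.
Euler critical load P_cr = π²EI/L_e² = π²×207000×4.322×10^6/3857² = 593600 N.
P_allow = P_cr/n = 593600/3 = 197900 N.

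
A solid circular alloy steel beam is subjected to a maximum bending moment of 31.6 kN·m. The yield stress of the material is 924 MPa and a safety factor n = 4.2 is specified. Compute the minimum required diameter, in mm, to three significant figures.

σ_allow = 924/4.2 = 220.0 MPa.
For a solid circular section σ = 32M/(πd³), so d³ = 32M/(π σ_allow) = 32×3.1600×10^7/(π×220.0) = 1.463×10^6 mm³.
d = 113.5 mm.

d = 114 mm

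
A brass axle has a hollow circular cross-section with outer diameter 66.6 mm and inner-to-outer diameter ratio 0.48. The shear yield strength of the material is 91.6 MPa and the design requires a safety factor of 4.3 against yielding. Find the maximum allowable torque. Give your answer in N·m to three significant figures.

T_allow = 1170 N·m

τ_allow = 91.6/4.3 = 21.30 MPa.
For a hollow shaft T_allow = τ_allow·πd_o³(1−k⁴)/16 with 1−k⁴ = 0.9469, so πd_o³(1−k⁴)/16 = 54920 mm³.
T_allow = 21.30×54920 = 1.170×10^6 N·mm = 1170 N·m.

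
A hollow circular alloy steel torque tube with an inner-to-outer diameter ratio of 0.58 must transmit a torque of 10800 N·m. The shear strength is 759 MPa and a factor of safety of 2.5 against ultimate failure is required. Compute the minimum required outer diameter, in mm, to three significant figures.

d_o = 58.9 mm

τ_allow = 759/2.5 = 303.6 MPa.
For a hollow shaft τ = 16T/[πd_o³(1−k⁴)] with k = 0.58, so 1−k⁴ = 0.8868.
d_o³ = 16T/[π τ_allow (1−k⁴)] = 16×1.0800×10^7/(π×303.6×0.8868) = 204300 mm³.
d_o = 58.90 mm.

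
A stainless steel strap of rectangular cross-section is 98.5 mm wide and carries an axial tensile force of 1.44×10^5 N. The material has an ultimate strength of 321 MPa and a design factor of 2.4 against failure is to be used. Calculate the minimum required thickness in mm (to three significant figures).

σ_allow = 321/2.4 = 133.8 MPa.
Required area A = F/σ_allow = 144000/133.8 = 1077 mm².
t = A/w = 1077/98.5 = 10.93 mm.

t = 10.9 mm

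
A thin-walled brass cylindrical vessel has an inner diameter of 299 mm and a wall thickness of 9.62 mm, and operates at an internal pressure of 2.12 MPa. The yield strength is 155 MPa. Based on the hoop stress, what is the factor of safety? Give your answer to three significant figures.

n = 4.70

σ_h = pD/(2t) = 2.12×299/(2×9.62) = 32.95 MPa.
n = 155/32.95 = 4.705.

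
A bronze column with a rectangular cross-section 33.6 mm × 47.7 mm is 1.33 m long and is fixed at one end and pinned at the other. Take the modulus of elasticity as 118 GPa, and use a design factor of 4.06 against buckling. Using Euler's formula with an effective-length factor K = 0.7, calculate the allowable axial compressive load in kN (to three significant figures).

Buckling occurs about the weak axis: I_min = h·b³/12 = 47.7×33.6³/12 = 150800 mm⁴ (b = 33.6 mm is the smaller dimension).
Effective length L_e = KL = 0.7×1.33 m = 931.0 mm.
Euler critical load P_cr = π²EI/L_e² = π²×118000×150800/931.0² = 202600 N.
P_allow = P_cr/n = 202600/4.06 = 49900 N.

P_allow = 49.9 kN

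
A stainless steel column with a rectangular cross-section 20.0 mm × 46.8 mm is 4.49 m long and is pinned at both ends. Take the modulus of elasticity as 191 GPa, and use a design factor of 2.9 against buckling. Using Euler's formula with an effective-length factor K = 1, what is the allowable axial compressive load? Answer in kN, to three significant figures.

P_allow = 1.01 kN

Buckling occurs about the weak axis: I_min = h·b³/12 = 46.8×20.0³/12 = 31200 mm⁴ (b = 20.0 mm is the smaller dimension).
Effective length L_e = KL = 1×4.49 m = 4490 mm.
Euler critical load P_cr = π²EI/L_e² = π²×191000×31200/4490² = 2917 N.
P_allow = P_cr/n = 2917/2.9 = 1006 N.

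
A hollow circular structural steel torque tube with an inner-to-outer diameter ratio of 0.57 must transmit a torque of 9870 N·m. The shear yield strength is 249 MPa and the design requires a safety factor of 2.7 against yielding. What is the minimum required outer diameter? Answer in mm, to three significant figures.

d_o = 84.8 mm

τ_allow = 249/2.7 = 92.22 MPa.
For a hollow shaft τ = 16T/[πd_o³(1−k⁴)] with k = 0.57, so 1−k⁴ = 0.8944.
d_o³ = 16T/[π τ_allow (1−k⁴)] = 16×9870000/(π×92.22×0.8944) = 609400 mm³.
d_o = 84.78 mm.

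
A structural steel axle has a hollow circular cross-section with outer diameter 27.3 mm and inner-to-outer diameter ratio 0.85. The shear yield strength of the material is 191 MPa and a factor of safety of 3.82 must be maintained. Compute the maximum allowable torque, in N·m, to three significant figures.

τ_allow = 191/3.82 = 50.00 MPa.
For a hollow shaft T_allow = τ_allow·πd_o³(1−k⁴)/16 with 1−k⁴ = 0.4780, so πd_o³(1−k⁴)/16 = 1910 mm³.
T_allow = 50.00×1910 = 95480 N·mm = 95.48 N·m.

T_allow = 95.5 N·m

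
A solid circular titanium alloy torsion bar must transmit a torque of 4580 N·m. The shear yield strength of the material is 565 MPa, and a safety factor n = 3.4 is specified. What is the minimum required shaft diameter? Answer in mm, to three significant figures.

d = 52.0 mm

Allowable shear stress τ_allow = 565/3.4 = 166.2 MPa.
For a solid shaft τ = 16T/(πd³), so d³ = 16T/(π τ_allow) = 16×4580000/(π×166.2) = 140400 mm³.
d = (140400)^(1/3) = 51.97 mm.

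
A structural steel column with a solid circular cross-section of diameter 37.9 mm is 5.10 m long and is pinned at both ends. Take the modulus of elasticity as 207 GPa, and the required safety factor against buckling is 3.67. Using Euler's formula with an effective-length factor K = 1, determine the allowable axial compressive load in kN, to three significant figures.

I = πd⁴/64 = π×37.9⁴/64 = 101300 mm⁴.
Effective length L_e = KL = 1×5.10 m = 5100 mm.
Euler critical load P_cr = π²EI/L_e² = π²×207000×101300/5100² = 7955 N.
P_allow = P_cr/n = 7955/3.67 = 2168 N.

P_allow = 2.17 kN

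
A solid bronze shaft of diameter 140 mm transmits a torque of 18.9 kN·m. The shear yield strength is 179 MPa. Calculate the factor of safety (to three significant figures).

n = 5.10

τ = 16T/(πd³) = 16×1.8900×10^7/(π×140³) = 35.08 MPa.
n = τ_limit/τ = 179/35.08 = 5.103.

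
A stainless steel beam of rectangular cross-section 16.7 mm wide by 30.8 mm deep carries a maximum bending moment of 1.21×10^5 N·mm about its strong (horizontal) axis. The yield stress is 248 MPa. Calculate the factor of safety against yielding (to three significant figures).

Section modulus S = bh²/6 = 16.7×30.8²/6 = 2640 mm³.
σ = M/S = 121000/2640 = 45.83 MPa.
n = 248/45.83 = 5.412.

n = 5.41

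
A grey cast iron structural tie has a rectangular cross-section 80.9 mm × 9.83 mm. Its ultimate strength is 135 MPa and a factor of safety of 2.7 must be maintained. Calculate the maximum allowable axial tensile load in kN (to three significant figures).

F_allow = 39.8 kN

σ_allow = 135/2.7 = 50.00 MPa.
A = 80.9×9.83 = 795.2 mm².
F_allow = σ_allow × A = 50.00×795.2 = 39760 N.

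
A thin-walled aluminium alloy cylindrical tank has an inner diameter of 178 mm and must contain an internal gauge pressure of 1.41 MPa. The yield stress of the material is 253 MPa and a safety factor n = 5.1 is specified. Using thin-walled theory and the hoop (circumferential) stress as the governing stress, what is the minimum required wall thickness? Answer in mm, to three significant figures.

t = 2.53 mm

σ_allow = 253/5.1 = 49.61 MPa.
Hoop stress σ_h = pD/(2t), so t = pD/(2σ_allow) = 1.41×178/(2×49.61) = 2.530 mm.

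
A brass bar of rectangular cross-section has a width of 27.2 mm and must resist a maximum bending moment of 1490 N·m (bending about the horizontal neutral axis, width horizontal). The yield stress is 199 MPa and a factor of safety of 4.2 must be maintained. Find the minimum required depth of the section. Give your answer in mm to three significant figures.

σ_allow = 199/4.2 = 47.38 MPa.
For a rectangular section σ = 6M/(bh²), so h² = 6M/(b σ_allow) = 6×1490000/(27.2×47.38) = 6937 mm².
h = 83.29 mm.

h = 83.3 mm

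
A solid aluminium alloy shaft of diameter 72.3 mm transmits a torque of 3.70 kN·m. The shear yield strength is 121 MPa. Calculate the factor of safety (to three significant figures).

τ = 16T/(πd³) = 16×3700000/(π×72.3³) = 49.86 MPa.
n = τ_limit/τ = 121/49.86 = 2.427.

n = 2.43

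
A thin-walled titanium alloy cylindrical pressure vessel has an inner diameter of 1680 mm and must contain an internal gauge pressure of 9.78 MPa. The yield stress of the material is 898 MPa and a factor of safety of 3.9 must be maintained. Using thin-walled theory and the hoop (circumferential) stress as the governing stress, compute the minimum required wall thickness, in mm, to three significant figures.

σ_allow = 898/3.9 = 230.3 MPa.
Hoop stress σ_h = pD/(2t), so t = pD/(2σ_allow) = 9.78×1680/(2×230.3) = 35.68 mm.

t = 35.7 mm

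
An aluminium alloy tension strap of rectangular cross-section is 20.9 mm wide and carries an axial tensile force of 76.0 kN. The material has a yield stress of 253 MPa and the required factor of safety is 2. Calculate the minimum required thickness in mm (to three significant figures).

t = 28.7 mm

σ_allow = 253/2 = 126.5 MPa.
Required area A = F/σ_allow = 76000/126.5 = 600.8 mm².
t = A/w = 600.8/20.9 = 28.75 mm.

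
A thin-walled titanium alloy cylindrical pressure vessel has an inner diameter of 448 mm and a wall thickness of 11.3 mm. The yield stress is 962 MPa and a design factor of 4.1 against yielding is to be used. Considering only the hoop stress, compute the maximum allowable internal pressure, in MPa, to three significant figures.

σ_allow = 962/4.1 = 234.6 MPa.
σ_h = pD/(2t) → p_allow = 2σ_allow t/D = 2×234.6×11.3/448 = 11.84 MPa.

p_allow = 11.8 MPa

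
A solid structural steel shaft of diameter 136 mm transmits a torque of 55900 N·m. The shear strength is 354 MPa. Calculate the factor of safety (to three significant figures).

τ = 16T/(πd³) = 16×5.5900×10^7/(π×136³) = 113.2 MPa.
n = τ_limit/τ = 354/113.2 = 3.128.

n = 3.13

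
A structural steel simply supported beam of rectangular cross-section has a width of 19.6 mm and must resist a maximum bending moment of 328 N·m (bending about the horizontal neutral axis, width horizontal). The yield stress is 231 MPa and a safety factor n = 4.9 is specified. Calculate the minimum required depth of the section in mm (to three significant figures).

h = 46.2 mm

σ_allow = 231/4.9 = 47.14 MPa.
For a rectangular section σ = 6M/(bh²), so h² = 6M/(b σ_allow) = 6×328000/(19.6×47.14) = 2130 mm².
h = 46.15 mm.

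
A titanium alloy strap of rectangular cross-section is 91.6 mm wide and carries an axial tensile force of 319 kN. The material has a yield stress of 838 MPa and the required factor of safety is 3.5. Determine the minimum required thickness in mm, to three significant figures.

σ_allow = 838/3.5 = 239.4 MPa.
Required area A = F/σ_allow = 319000/239.4 = 1332 mm².
t = A/w = 1332/91.6 = 14.55 mm.

t = 14.5 mm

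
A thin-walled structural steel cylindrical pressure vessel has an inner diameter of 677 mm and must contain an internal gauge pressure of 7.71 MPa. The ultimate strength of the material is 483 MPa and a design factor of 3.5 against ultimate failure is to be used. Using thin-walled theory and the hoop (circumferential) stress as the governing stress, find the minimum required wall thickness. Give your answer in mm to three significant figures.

σ_allow = 483/3.5 = 138.0 MPa.
Hoop stress σ_h = pD/(2t), so t = pD/(2σ_allow) = 7.71×677/(2×138.0) = 18.91 mm.

t = 18.9 mm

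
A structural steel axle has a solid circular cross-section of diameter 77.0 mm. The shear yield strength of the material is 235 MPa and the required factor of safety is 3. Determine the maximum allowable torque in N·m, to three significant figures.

τ_allow = 235/3 = 78.33 MPa.
For a solid shaft T_allow = τ_allow·πd³/16; πd³/16 = π×77.0³/16 = 89640 mm³.
T_allow = 78.33×89640 = 7.022×10^6 N·mm = 7022 N·m.

T_allow = 7020 N·m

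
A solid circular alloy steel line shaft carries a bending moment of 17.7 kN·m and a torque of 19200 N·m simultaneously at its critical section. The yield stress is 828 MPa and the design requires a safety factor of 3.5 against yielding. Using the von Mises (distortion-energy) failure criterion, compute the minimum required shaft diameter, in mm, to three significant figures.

d = 101 mm

σ_allow = σ_y/n = 828/3.5 = 236.6 MPa.
For a solid shaft σ_b = 32M/(πd³) and τ = 16T/(πd³), so the von Mises stress is σ' = (16/πd³)·√(4M²+3T²).
√(4M²+3T²) = √(4×(1.770×10^7)² + 3×(1.920×10^7)²) = 4.857×10^7 N·mm.
d³ = 16×4.857×10^7/(π×236.6) = 1.046×10^6 mm³.
d = 101.5 mm.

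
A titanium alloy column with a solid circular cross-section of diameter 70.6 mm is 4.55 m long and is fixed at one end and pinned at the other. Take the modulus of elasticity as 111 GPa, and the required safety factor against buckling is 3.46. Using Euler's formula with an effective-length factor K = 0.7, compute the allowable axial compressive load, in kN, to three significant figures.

P_allow = 38.1 kN

I = πd⁴/64 = π×70.6⁴/64 = 1.220×10^6 mm⁴.
Effective length L_e = KL = 0.7×4.55 m = 3185 mm.
Euler critical load P_cr = π²EI/L_e² = π²×111000×1.220×10^6/3185² = 131700 N.
P_allow = P_cr/n = 131700/3.46 = 38060 N.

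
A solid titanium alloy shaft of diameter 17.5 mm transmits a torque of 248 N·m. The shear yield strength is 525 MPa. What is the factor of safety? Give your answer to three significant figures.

n = 2.23

τ = 16T/(πd³) = 16×248000/(π×17.5³) = 235.7 MPa.
n = τ_limit/τ = 525/235.7 = 2.228.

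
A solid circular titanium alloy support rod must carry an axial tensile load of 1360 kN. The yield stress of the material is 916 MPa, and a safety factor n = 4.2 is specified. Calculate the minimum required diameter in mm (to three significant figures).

d = 89.1 mm

Allowable stress σ_allow = 916/4.2 = 218.1 MPa.
Required area A = F/σ_allow = 1360000/218.1 = 6236 mm².
A = πd²/4 → d = √(4A/π) = 89.10 mm.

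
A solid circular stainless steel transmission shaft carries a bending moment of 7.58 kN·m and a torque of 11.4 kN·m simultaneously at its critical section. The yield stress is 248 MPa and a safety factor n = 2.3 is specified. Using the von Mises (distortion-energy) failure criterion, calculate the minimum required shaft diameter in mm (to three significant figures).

d = 106 mm

σ_allow = σ_y/n = 248/2.3 = 107.8 MPa.
For a solid shaft σ_b = 32M/(πd³) and τ = 16T/(πd³), so the von Mises stress is σ' = (16/πd³)·√(4M²+3T²).
√(4M²+3T²) = √(4×(7.580×10^6)² + 3×(1.140×10^7)²) = 2.489×10^7 N·mm.
d³ = 16×2.489×10^7/(π×107.8) = 1.176×10^6 mm³.
d = 105.5 mm.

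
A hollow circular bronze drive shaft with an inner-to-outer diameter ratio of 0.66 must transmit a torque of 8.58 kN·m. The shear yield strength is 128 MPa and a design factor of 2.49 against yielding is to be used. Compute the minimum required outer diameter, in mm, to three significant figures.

τ_allow = 128/2.49 = 51.41 MPa.
For a hollow shaft τ = 16T/[πd_o³(1−k⁴)] with k = 0.66, so 1−k⁴ = 0.8103.
d_o³ = 16T/[π τ_allow (1−k⁴)] = 16×8580000/(π×51.41×0.8103) = 1.049×10^6 mm³.
d_o = 101.6 mm.

d_o = 102 mm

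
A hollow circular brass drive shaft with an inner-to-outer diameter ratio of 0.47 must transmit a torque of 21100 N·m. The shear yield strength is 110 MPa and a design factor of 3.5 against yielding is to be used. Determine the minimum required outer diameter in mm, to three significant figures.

d_o = 153 mm

τ_allow = 110/3.5 = 31.43 MPa.
For a hollow shaft τ = 16T/[πd_o³(1−k⁴)] with k = 0.47, so 1−k⁴ = 0.9512.
d_o³ = 16T/[π τ_allow (1−k⁴)] = 16×2.1100×10^7/(π×31.43×0.9512) = 3.595×10^6 mm³.
d_o = 153.2 mm.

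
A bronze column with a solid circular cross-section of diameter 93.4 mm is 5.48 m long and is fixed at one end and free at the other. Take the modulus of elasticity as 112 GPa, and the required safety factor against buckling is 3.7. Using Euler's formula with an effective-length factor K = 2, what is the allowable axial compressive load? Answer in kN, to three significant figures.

I = πd⁴/64 = π×93.4⁴/64 = 3.736×10^6 mm⁴.
Effective length L_e = KL = 2×5.48 m = 10960 mm.
Euler critical load P_cr = π²EI/L_e² = π²×112000×3.736×10^6/10960² = 34380 N.
P_allow = P_cr/n = 34380/3.7 = 9291 N.

P_allow = 9.29 kN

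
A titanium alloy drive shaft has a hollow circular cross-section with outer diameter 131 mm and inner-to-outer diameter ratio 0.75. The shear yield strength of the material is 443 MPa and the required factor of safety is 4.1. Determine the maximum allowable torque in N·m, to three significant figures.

T_allow = 32600 N·m

τ_allow = 443/4.1 = 108.0 MPa.
For a hollow shaft T_allow = τ_allow·πd_o³(1−k⁴)/16 with 1−k⁴ = 0.6836, so πd_o³(1−k⁴)/16 = 301700 mm³.
T_allow = 108.0×301700 = 3.260×10^7 N·mm = 32600 N·m.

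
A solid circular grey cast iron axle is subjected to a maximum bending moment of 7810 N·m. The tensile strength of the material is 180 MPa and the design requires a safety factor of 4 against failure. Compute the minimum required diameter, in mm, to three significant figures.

σ_allow = 180/4 = 45.00 MPa.
For a solid circular section σ = 32M/(πd³), so d³ = 32M/(π σ_allow) = 32×7810000/(π×45.00) = 1.768×10^6 mm³.
d = 120.9 mm.

d = 121 mm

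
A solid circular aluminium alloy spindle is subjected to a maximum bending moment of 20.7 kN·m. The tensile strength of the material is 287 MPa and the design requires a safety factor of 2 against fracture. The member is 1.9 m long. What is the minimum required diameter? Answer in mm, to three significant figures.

σ_allow = 287/2 = 143.5 MPa.
For a solid circular section σ = 32M/(πd³), so d³ = 32M/(π σ_allow) = 32×2.0700×10^7/(π×143.5) = 1.469×10^6 mm³.
d = 113.7 mm.

d = 114 mm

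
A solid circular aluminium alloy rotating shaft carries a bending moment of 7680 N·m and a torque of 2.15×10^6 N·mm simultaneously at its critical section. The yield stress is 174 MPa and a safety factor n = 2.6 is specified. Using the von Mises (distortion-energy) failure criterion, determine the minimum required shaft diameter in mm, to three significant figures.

σ_allow = σ_y/n = 174/2.6 = 66.92 MPa.
For a solid shaft σ_b = 32M/(πd³) and τ = 16T/(πd³), so the von Mises stress is σ' = (16/πd³)·√(4M²+3T²).
√(4M²+3T²) = √(4×(7.680×10^6)² + 3×(2.150×10^6)²) = 1.580×10^7 N·mm.
d³ = 16×1.580×10^7/(π×66.92) = 1.203×10^6 mm³.
d = 106.3 mm.

d = 106 mm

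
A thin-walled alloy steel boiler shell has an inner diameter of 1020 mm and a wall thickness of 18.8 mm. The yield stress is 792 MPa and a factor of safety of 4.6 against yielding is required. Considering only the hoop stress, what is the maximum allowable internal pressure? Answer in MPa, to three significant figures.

p_allow = 6.35 MPa

σ_allow = 792/4.6 = 172.2 MPa.
σ_h = pD/(2t) → p_allow = 2σ_allow t/D = 2×172.2×18.8/1020 = 6.347 MPa.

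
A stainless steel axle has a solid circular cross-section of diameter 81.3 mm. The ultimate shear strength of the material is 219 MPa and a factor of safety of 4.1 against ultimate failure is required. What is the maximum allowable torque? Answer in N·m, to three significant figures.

τ_allow = 219/4.1 = 53.41 MPa.
For a solid shaft T_allow = τ_allow·πd³/16; πd³/16 = π×81.3³/16 = 105500 mm³.
T_allow = 53.41×105500 = 5.636×10^6 N·mm = 5636 N·m.

T_allow = 5640 N·m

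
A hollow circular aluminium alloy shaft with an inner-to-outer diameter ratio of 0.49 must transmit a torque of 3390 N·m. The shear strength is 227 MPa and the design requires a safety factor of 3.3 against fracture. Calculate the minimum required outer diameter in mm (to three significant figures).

τ_allow = 227/3.3 = 68.79 MPa.
For a hollow shaft τ = 16T/[πd_o³(1−k⁴)] with k = 0.49, so 1−k⁴ = 0.9424.
d_o³ = 16T/[π τ_allow (1−k⁴)] = 16×3390000/(π×68.79×0.9424) = 266300 mm³.
d_o = 64.34 mm.

d_o = 64.3 mm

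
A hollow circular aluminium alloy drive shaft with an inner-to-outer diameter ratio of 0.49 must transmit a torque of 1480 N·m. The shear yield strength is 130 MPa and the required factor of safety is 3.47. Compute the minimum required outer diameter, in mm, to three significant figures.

τ_allow = 130/3.47 = 37.46 MPa.
For a hollow shaft τ = 16T/[πd_o³(1−k⁴)] with k = 0.49, so 1−k⁴ = 0.9424.
d_o³ = 16T/[π τ_allow (1−k⁴)] = 16×1480000/(π×37.46×0.9424) = 213500 mm³.
d_o = 59.77 mm.

d_o = 59.8 mm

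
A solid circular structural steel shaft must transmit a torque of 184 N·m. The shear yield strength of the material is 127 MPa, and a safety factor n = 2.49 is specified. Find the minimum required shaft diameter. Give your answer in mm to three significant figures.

d = 26.4 mm

Allowable shear stress τ_allow = 127/2.49 = 51.00 MPa.
For a solid shaft τ = 16T/(πd³), so d³ = 16T/(π τ_allow) = 16×184000/(π×51.00) = 18370 mm³.
d = (18370)^(1/3) = 26.39 mm.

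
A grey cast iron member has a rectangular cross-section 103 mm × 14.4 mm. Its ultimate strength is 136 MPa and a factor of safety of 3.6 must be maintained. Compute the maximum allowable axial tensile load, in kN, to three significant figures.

F_allow = 56.0 kN

σ_allow = 136/3.6 = 37.78 MPa.
A = 103×14.4 = 1483 mm².
F_allow = σ_allow × A = 37.78×1483 = 56030 N.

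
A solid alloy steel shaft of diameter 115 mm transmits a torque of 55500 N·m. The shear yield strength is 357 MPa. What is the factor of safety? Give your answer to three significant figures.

n = 1.92

τ = 16T/(πd³) = 16×5.5500×10^7/(π×115³) = 185.9 MPa.
n = τ_limit/τ = 357/185.9 = 1.921.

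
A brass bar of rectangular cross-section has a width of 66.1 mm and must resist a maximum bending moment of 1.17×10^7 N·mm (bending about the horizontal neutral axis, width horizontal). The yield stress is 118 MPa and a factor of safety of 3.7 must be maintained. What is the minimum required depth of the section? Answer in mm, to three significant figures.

h = 182 mm

σ_allow = 118/3.7 = 31.89 MPa.
For a rectangular section σ = 6M/(bh²), so h² = 6M/(b σ_allow) = 6×1.1700×10^7/(66.1×31.89) = 33300 mm².
h = 182.5 mm.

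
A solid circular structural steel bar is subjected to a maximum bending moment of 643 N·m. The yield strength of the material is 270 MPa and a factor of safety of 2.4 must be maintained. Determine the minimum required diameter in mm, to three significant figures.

σ_allow = 270/2.4 = 112.5 MPa.
For a solid circular section σ = 32M/(πd³), so d³ = 32M/(π σ_allow) = 32×643000/(π×112.5) = 58220 mm³.
d = 38.76 mm.

d = 38.8 mm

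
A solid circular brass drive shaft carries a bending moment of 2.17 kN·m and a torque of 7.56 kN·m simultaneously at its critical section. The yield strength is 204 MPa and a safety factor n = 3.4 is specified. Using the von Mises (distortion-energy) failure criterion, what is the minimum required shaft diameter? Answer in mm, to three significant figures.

σ_allow = σ_y/n = 204/3.4 = 60.00 MPa.
For a solid shaft σ_b = 32M/(πd³) and τ = 16T/(πd³), so the von Mises stress is σ' = (16/πd³)·√(4M²+3T²).
√(4M²+3T²) = √(4×(2.170×10^6)² + 3×(7.560×10^6)²) = 1.379×10^7 N·mm.
d³ = 16×1.379×10^7/(π×60.00) = 1.171×10^6 mm³.
d = 105.4 mm.

d = 105 mm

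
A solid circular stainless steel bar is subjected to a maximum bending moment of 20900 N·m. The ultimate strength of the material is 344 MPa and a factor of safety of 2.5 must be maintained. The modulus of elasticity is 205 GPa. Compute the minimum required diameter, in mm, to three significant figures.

d = 116 mm

σ_allow = 344/2.5 = 137.6 MPa.
For a solid circular section σ = 32M/(πd³), so d³ = 32M/(π σ_allow) = 32×2.0900×10^7/(π×137.6) = 1.547×10^6 mm³.
d = 115.7 mm.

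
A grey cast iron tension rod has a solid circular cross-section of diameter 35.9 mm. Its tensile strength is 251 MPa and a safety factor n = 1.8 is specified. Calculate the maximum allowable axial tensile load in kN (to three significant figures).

σ_allow = 251/1.8 = 139.4 MPa.
A = πd²/4 = π×35.9²/4 = 1012 mm².
F_allow = σ_allow × A = 139.4×1012 = 141100 N.

F_allow = 141 kN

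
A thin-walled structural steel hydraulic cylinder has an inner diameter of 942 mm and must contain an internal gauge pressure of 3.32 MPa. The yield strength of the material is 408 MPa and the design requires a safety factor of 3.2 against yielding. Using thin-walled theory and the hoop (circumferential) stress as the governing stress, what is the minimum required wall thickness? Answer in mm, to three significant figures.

σ_allow = 408/3.2 = 127.5 MPa.
Hoop stress σ_h = pD/(2t), so t = pD/(2σ_allow) = 3.32×942/(2×127.5) = 12.26 mm.

t = 12.3 mm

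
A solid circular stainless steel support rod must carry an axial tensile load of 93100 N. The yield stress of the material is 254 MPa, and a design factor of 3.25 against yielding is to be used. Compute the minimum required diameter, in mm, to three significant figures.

Allowable stress σ_allow = 254/3.25 = 78.15 MPa.
Required area A = F/σ_allow = 93100/78.15 = 1191 mm².
A = πd²/4 → d = √(4A/π) = 38.95 mm.

d = 38.9 mm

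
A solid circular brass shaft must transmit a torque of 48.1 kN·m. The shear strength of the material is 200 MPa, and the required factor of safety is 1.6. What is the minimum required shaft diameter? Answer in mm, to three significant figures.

Allowable shear stress τ_allow = 200/1.6 = 125.0 MPa.
For a solid shaft τ = 16T/(πd³), so d³ = 16T/(π τ_allow) = 16×4.8100×10^7/(π×125.0) = 1.960×10^6 mm³.
d = (1.960×10^6)^(1/3) = 125.1 mm.

d = 125 mm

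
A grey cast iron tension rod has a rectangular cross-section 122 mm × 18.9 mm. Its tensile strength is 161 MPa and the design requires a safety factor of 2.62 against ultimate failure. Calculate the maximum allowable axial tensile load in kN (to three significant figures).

F_allow = 142 kN

σ_allow = 161/2.62 = 61.45 MPa.
A = 122×18.9 = 2306 mm².
F_allow = σ_allow × A = 61.45×2306 = 141700 N.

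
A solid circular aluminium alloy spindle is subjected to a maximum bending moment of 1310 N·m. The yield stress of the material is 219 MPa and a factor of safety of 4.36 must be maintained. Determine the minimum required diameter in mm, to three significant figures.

σ_allow = 219/4.36 = 50.23 MPa.
For a solid circular section σ = 32M/(πd³), so d³ = 32M/(π σ_allow) = 32×1310000/(π×50.23) = 265700 mm³.
d = 64.28 mm.

d = 64.3 mm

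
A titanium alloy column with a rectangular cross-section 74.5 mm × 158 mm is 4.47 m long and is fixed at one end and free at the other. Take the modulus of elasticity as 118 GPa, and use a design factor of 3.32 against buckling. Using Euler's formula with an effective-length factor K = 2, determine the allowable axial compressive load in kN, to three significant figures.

Buckling occurs about the weak axis: I_min = h·b³/12 = 158×74.5³/12 = 5.444×10^6 mm⁴ (b = 74.5 mm is the smaller dimension).
Effective length L_e = KL = 2×4.47 m = 8940 mm.
Euler critical load P_cr = π²EI/L_e² = π²×118000×5.444×10^6/8940² = 79330 N.
P_allow = P_cr/n = 79330/3.32 = 23900 N.

P_allow = 23.9 kN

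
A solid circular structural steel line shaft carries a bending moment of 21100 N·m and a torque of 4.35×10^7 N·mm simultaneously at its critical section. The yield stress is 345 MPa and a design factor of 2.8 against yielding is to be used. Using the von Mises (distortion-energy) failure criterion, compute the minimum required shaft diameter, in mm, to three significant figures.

d = 153 mm

σ_allow = σ_y/n = 345/2.8 = 123.2 MPa.
For a solid shaft σ_b = 32M/(πd³) and τ = 16T/(πd³), so the von Mises stress is σ' = (16/πd³)·√(4M²+3T²).
√(4M²+3T²) = √(4×(2.110×10^7)² + 3×(4.350×10^7)²) = 8.636×10^7 N·mm.
d³ = 16×8.636×10^7/(π×123.2) = 3.570×10^6 mm³.
d = 152.8 mm.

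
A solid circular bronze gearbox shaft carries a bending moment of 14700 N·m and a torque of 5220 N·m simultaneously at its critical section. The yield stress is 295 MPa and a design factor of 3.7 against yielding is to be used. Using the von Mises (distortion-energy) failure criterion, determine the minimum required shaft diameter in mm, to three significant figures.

d = 125 mm

σ_allow = σ_y/n = 295/3.7 = 79.73 MPa.
For a solid shaft σ_b = 32M/(πd³) and τ = 16T/(πd³), so the von Mises stress is σ' = (16/πd³)·√(4M²+3T²).
√(4M²+3T²) = √(4×(1.470×10^7)² + 3×(5.220×10^6)²) = 3.076×10^7 N·mm.
d³ = 16×3.076×10^7/(π×79.73) = 1.965×10^6 mm³.
d = 125.2 mm.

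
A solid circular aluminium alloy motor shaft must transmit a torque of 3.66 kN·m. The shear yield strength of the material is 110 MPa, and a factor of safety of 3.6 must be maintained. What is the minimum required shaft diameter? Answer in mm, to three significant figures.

Allowable shear stress τ_allow = 110/3.6 = 30.56 MPa.
For a solid shaft τ = 16T/(πd³), so d³ = 16T/(π τ_allow) = 16×3660000/(π×30.56) = 610000 mm³.
d = (610000)^(1/3) = 84.81 mm.

d = 84.8 mm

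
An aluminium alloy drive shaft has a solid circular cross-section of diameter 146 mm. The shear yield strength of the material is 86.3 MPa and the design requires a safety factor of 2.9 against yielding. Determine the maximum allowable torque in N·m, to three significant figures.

τ_allow = 86.3/2.9 = 29.76 MPa.
For a solid shaft T_allow = τ_allow·πd³/16; πd³/16 = π×146³/16 = 611100 mm³.
T_allow = 29.76×611100 = 1.818×10^7 N·mm = 18180 N·m.

T_allow = 18200 N·m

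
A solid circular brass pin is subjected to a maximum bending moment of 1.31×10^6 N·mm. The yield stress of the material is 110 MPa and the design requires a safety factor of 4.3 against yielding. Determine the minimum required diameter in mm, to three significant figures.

d = 80.5 mm

σ_allow = 110/4.3 = 25.58 MPa.
For a solid circular section σ = 32M/(πd³), so d³ = 32M/(π σ_allow) = 32×1310000/(π×25.58) = 521600 mm³.
d = 80.50 mm.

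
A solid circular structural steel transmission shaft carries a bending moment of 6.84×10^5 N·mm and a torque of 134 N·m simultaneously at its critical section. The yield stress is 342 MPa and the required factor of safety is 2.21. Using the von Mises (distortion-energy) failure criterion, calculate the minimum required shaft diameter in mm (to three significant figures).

σ_allow = σ_y/n = 342/2.21 = 154.8 MPa.
For a solid shaft σ_b = 32M/(πd³) and τ = 16T/(πd³), so the von Mises stress is σ' = (16/πd³)·√(4M²+3T²).
√(4M²+3T²) = √(4×(684000)² + 3×(134000)²) = 1.388×10^6 N·mm.
d³ = 16×1.388×10^6/(π×154.8) = 45670 mm³.
d = 35.74 mm.

d = 35.7 mm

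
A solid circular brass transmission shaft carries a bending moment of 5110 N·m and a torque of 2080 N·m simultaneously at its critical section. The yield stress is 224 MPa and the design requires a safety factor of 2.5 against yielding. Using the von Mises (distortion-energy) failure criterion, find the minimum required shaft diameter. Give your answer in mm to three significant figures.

σ_allow = σ_y/n = 224/2.5 = 89.60 MPa.
For a solid shaft σ_b = 32M/(πd³) and τ = 16T/(πd³), so the von Mises stress is σ' = (16/πd³)·√(4M²+3T²).
√(4M²+3T²) = √(4×(5.110×10^6)² + 3×(2.080×10^6)²) = 1.084×10^7 N·mm.
d³ = 16×1.084×10^7/(π×89.60) = 616000 mm³.
d = 85.08 mm.

d = 85.1 mm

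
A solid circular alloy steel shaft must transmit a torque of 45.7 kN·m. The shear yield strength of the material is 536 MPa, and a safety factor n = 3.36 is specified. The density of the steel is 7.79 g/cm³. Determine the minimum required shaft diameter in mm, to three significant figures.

d = 113 mm

Allowable shear stress τ_allow = 536/3.36 = 159.5 MPa.
For a solid shaft τ = 16T/(πd³), so d³ = 16T/(π τ_allow) = 16×4.5700×10^7/(π×159.5) = 1.459×10^6 mm³.
d = (1.459×10^6)^(1/3) = 113.4 mm.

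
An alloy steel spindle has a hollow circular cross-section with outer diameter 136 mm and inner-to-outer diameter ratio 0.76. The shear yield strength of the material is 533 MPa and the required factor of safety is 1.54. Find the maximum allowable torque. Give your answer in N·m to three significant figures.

T_allow = 1.14×10^5 N·m

τ_allow = 533/1.54 = 346.1 MPa.
For a hollow shaft T_allow = τ_allow·πd_o³(1−k⁴)/16 with 1−k⁴ = 0.6664, so πd_o³(1−k⁴)/16 = 329100 mm³.
T_allow = 346.1×329100 = 1.139×10^8 N·mm = 113900 N·m.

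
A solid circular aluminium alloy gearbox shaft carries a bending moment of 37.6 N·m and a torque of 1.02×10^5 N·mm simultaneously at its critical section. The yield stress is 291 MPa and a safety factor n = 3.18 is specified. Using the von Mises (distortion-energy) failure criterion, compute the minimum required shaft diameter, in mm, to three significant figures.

d = 22.0 mm

σ_allow = σ_y/n = 291/3.18 = 91.51 MPa.
For a solid shaft σ_b = 32M/(πd³) and τ = 16T/(πd³), so the von Mises stress is σ' = (16/πd³)·√(4M²+3T²).
√(4M²+3T²) = √(4×(37600)² + 3×(102000)²) = 192000 N·mm.
d³ = 16×192000/(π×91.51) = 10690 mm³.
d = 22.03 mm.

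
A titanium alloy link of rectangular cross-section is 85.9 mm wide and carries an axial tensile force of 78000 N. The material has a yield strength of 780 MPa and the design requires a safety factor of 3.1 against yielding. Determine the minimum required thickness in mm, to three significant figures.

σ_allow = 780/3.1 = 251.6 MPa.
Required area A = F/σ_allow = 78000/251.6 = 310.0 mm².
t = A/w = 310.0/85.9 = 3.609 mm.

t = 3.61 mm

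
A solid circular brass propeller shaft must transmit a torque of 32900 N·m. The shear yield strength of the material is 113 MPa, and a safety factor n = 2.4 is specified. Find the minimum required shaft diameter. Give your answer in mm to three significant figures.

d = 153 mm

Allowable shear stress τ_allow = 113/2.4 = 47.08 MPa.
For a solid shaft τ = 16T/(πd³), so d³ = 16T/(π τ_allow) = 16×3.2900×10^7/(π×47.08) = 3.559×10^6 mm³.
d = (3.559×10^6)^(1/3) = 152.7 mm.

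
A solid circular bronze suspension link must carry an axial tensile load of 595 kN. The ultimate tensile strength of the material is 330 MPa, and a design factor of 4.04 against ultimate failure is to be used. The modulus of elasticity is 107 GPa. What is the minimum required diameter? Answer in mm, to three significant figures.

Allowable stress σ_allow = 330/4.04 = 81.68 MPa.
Required area A = F/σ_allow = 595000/81.68 = 7284 mm².
A = πd²/4 → d = √(4A/π) = 96.30 mm.

d = 96.3 mm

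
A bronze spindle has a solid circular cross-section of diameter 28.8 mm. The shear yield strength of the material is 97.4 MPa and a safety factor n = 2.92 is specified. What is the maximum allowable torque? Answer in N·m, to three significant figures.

τ_allow = 97.4/2.92 = 33.36 MPa.
For a solid shaft T_allow = τ_allow·πd³/16; πd³/16 = π×28.8³/16 = 4690 mm³.
T_allow = 33.36×4690 = 156500 N·mm = 156.5 N·m.

T_allow = 156 N·m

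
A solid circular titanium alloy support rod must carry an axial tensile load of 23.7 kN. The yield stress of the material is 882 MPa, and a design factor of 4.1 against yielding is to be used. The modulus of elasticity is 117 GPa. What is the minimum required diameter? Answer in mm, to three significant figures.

d = 11.8 mm

Allowable stress σ_allow = 882/4.1 = 215.1 MPa.
Required area A = F/σ_allow = 23700/215.1 = 110.2 mm².
A = πd²/4 → d = √(4A/π) = 11.84 mm.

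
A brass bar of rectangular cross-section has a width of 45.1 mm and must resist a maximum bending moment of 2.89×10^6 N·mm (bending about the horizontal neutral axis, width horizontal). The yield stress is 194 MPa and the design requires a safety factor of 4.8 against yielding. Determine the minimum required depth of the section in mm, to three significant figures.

h = 97.5 mm

σ_allow = 194/4.8 = 40.42 MPa.
For a rectangular section σ = 6M/(bh²), so h² = 6M/(b σ_allow) = 6×2890000/(45.1×40.42) = 9513 mm².
h = 97.53 mm.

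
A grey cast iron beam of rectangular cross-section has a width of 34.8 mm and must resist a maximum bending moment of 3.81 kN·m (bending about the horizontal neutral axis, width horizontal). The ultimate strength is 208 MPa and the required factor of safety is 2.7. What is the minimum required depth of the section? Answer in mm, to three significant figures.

h = 92.3 mm

σ_allow = 208/2.7 = 77.04 MPa.
For a rectangular section σ = 6M/(bh²), so h² = 6M/(b σ_allow) = 6×3810000/(34.8×77.04) = 8527 mm².
h = 92.34 mm.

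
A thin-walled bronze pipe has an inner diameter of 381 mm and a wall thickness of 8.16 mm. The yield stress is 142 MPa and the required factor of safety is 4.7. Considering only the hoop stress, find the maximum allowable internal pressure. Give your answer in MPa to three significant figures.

σ_allow = 142/4.7 = 30.21 MPa.
σ_h = pD/(2t) → p_allow = 2σ_allow t/D = 2×30.21×8.16/381 = 1.294 MPa.

p_allow = 1.29 MPa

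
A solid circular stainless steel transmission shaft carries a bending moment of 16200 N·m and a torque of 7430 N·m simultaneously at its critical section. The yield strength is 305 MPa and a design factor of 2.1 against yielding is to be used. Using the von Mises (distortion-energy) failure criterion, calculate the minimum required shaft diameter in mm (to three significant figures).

d = 107 mm

σ_allow = σ_y/n = 305/2.1 = 145.2 MPa.
For a solid shaft σ_b = 32M/(πd³) and τ = 16T/(πd³), so the von Mises stress is σ' = (16/πd³)·√(4M²+3T²).
√(4M²+3T²) = √(4×(1.620×10^7)² + 3×(7.430×10^6)²) = 3.486×10^7 N·mm.
d³ = 16×3.486×10^7/(π×145.2) = 1.222×10^6 mm³.
d = 106.9 mm.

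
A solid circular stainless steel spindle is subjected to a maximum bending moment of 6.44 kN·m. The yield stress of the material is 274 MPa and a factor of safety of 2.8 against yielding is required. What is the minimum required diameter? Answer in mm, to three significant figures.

d = 87.5 mm

σ_allow = 274/2.8 = 97.86 MPa.
For a solid circular section σ = 32M/(πd³), so d³ = 32M/(π σ_allow) = 32×6440000/(π×97.86) = 670300 mm³.
d = 87.52 mm.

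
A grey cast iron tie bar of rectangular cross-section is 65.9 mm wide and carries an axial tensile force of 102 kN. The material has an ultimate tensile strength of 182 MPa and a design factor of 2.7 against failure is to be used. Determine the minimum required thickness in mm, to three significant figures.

t = 23.0 mm

σ_allow = 182/2.7 = 67.41 MPa.
Required area A = F/σ_allow = 102000/67.41 = 1513 mm².
t = A/w = 1513/65.9 = 22.96 mm.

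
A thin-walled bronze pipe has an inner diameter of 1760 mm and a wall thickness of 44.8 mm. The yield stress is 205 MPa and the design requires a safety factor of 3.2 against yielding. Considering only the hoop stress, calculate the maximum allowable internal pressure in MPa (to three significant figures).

p_allow = 3.26 MPa

σ_allow = 205/3.2 = 64.06 MPa.
σ_h = pD/(2t) → p_allow = 2σ_allow t/D = 2×64.06×44.8/1760 = 3.261 MPa.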